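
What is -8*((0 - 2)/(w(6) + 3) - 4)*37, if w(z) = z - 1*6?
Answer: 4144/3 ≈ 1381.3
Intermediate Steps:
w(z) = -6 + z (w(z) = z - 6 = -6 + z)
-8*((0 - 2)/(w(6) + 3) - 4)*37 = -8*((0 - 2)/((-6 + 6) + 3) - 4)*37 = -8*(-2/(0 + 3) - 4)*37 = -8*(-2/3 - 4)*37 = -8*(-14/3)*37 = (112/3)*37 = 4144/3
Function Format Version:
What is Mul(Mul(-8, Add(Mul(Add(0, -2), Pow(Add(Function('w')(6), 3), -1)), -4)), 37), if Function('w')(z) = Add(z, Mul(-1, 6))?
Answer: Rational(4144, 3) ≈ 1381.3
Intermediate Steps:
Function('w')(z) = Add(-6, z) (Function('w')(z) = Add(z, -6) = Add(-6, z))
Mul(Mul(-8, Add(Mul(Add(0, -2), Pow(Add(Function('w')(6), 3), -1)), -4)), 37) = Mul(Mul(-8, Add(Mul(Add(0, -2), Pow(Add(Add(-6, 6), 3), -1)), -4)), 37) = Mul(Mul(-8, Add(Mul(-2, Pow(Add(0, 3), -1)), -4)), 37) = Mul(Mul(-8, Add(Mul(-2, Pow(3, -1)), -4)), 37) = Mul(Mul(-8, Add(Mul(-2, Rational(1, 3)), -4)), 37) = Mul(Mul(-8, Add(Rational(-2, 3), -4)), 37) = Mul(Mul(-8, Rational(-14, 3)), 37) = Mul(Rational(112, 3), 37) = Rational(4144, 3)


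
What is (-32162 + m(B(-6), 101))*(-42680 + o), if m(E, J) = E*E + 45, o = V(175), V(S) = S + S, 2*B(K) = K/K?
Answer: 2719004055/2 ≈ 1.3595e+9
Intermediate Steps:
B(K) = ½ (B(K) = (K/K)/2 = (½)*1 = ½)
V(S) = 2*S
o = 350 (o = 2*175 = 350)
m(E, J) = 45 + E² (m(E, J) = E² + 45 = 45 + E²)
(-32162 + m(B(-6), 101))*(-42680 + o) = (-32162 + (45 + (½)²))*(-42680 + 350) = (-32162 + (45 + ¼))*(-42330) = (-32162 + 181/4)*(-42330) = -128467/4*(-42330) = 2719004055/2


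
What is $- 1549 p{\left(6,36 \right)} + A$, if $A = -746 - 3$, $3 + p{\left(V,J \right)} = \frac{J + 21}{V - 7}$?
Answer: $92191$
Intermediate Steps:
$p{\left(V,J \right)} = -3 + \frac{21 + J}{-7 + V}$ ($p{\left(V,J \right)} = -3 + \frac{J + 21}{V - 7} = -3 + \frac{21 + J}{-7 + V}$)
$A = -749$
$- 1549 p{\left(6,36 \right)} + A = - 1549 \frac{42 + 36 - 18}{-7 + 6} - 749 = - 1549 \frac{42 + 36 - 18}{-1} - 749 = - 1549 \left(\left(-1\right) 60\right) - 749 = \left(-1549\right) \left(-60\right) - 749 = 92940 - 749 = 92191$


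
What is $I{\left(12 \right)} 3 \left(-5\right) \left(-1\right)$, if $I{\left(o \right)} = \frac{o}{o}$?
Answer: $15$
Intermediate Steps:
$I{\left(o \right)} = 1$
$I{\left(12 \right)} 3 \left(-5\right) \left(-1\right) = 1 \cdot 3 \left(-5\right) \left(-1\right) = 1 \left(\left(-15\right) \left(-1\right)\right) = 1 \cdot 15 = 15$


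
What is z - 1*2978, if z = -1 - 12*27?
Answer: -3303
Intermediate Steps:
z = -325 (z = -1 - 324 = -325)
z - 1*2978 = -325 - 1*2978 = -325 - 2978 = -3303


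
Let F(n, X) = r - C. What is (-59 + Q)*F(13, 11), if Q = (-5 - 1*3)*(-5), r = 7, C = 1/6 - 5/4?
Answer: -1843/12 ≈ -153.58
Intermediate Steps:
C = -13/12 (C = 1*(⅙) - 5*¼ = ⅙ - 5/4 = -13/12 ≈ -1.0833)
Q = 40 (Q = (-5 - 3)*(-5) = -8*(-5) = 40)
F(n, X) = 97/12 (F(n, X) = 7 - 1*(-13/12) = 7 + 13/12 = 97/12)
(-59 + Q)*F(13, 11) = (-59 + 40)*(97/12) = -19*97/12 = -1843/12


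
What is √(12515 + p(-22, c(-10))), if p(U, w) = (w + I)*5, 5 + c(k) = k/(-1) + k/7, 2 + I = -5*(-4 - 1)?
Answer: √619745/7 ≈ 112.46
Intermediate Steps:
I = 23 (I = -2 - 5*(-4 - 1) = -2 - 5*(-5) = -2 + 25 = 23)
c(k) = -5 - 6*k/7 (c(k) = -5 + (k/(-1) + k/7) = -5 + (k*(-1) + k*(⅐)) = -5 + (-k + k/7) = -5 - 6*k/7)
p(U, w) = 115 + 5*w (p(U, w) = (w + 23)*5 = (23 + w)*5 = 115 + 5*w)
√(12515 + p(-22, c(-10))) = √(12515 + (115 + 5*(-5 - 6/7*(-10)))) = √(12515 + (115 + 5*(-5 + 60/7))) = √(12515 + (115 + 5*(25/7))) = √(12515 + (115 + 125/7)) = √(12515 + 930/7) = √(88535/7) = √619745/7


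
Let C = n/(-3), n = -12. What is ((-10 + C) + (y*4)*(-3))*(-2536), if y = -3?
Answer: -76080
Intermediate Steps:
C = 4 (C = -12/(-3) = -12*(-⅓) = 4)
((-10 + C) + (y*4)*(-3))*(-2536) = ((-10 + 4) - 3*4*(-3))*(-2536) = (-6 - 12*(-3))*(-2536) = (-6 + 36)*(-2536) = 30*(-2536) = -76080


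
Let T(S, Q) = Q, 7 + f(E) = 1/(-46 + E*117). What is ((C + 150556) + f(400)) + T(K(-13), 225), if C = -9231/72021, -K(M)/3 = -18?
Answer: 169232103479121/1122423278 ≈ 1.5077e+5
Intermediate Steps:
f(E) = -7 + 1/(-46 + 117*E) (f(E) = -7 + 1/(-46 + E*117) = -7 + 1/(-46 + 117*E))
K(M) = 54 (K(M) = -3*(-18) = 54)
C = -3077/24007 (C = -9231*1/72021 = -3077/24007 ≈ -0.12817)
((C + 150556) + f(400)) + T(K(-13), 225) = ((-3077/24007 + 150556) + (323 - 819*400)/(-46 + 117*400)) + 225 = (3614394815/24007 + (323 - 327600)/(-46 + 46800)) + 225 = (3614394815/24007 - 327277/46754) + 225 = 168979558241571/1122423278 + 225 = 169232103479121/1122423278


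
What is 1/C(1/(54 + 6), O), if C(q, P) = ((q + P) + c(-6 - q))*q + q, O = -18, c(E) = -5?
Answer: -3600/1319 ≈ -2.7293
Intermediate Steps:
C(q, P) = q + q*(-5 + P + q) (C(q, P) = ((q + P) - 5)*q + q = ((P + q) - 5)*q + q = (-5 + P + q)*q + q = q*(-5 + P + q) + q = q + q*(-5 + P + q))
1/C(1/(54 + 6), O) = 1/((-4 - 18 + 1/(54 + 6))/(54 + 6)) = 1/((-4 - 18 + 1/60)/60) = 1/((1/60)*(-1319/60)) = 1/(-1319/3600) = -3600/1319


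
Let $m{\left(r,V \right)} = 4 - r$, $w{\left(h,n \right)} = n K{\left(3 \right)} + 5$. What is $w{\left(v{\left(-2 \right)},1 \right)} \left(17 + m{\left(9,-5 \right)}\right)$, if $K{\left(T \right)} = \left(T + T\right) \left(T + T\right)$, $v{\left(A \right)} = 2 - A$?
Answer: $492$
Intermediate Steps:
$K{\left(T \right)} = 4 T^{2}$ ($K{\left(T \right)} = 2 T 2 T = 4 T^{2}$)
$w{\left(h,n \right)} = 5 + 36 n$ ($w{\left(h,n \right)} = n 4 \cdot 3^{2} + 5 = n 4 \cdot 9 + 5 = n 36 + 5 = 36 n + 5 = 5 + 36 n$)
$w{\left(v{\left(-2 \right)},1 \right)} \left(17 + m{\left(9,-5 \right)}\right) = \left(5 + 36 \cdot 1\right) \left(17 + \left(4 - 9\right)\right) = \left(5 + 36\right) \left(17 + \left(4 - 9\right)\right) = 41 \left(17 - 5\right) = 41 \cdot 12 = 492$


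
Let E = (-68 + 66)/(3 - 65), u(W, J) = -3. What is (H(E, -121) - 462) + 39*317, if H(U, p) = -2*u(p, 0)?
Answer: 11907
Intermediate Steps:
E = 1/31 (E = -2/(-62) = -2*(-1/62) = 1/31 ≈ 0.032258)
H(U, p) = 6 (H(U, p) = -2*(-3) = 6)
(H(E, -121) - 462) + 39*317 = (6 - 462) + 39*317 = -456 + 12363 = 11907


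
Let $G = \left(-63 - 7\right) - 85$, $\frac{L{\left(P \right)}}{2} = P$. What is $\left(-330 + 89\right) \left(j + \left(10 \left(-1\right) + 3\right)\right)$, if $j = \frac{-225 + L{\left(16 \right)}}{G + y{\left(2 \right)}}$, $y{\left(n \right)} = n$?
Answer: $\frac{211598}{153} \approx 1383.0$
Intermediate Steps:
$L{\left(P \right)} = 2 P$
$G = -155$ ($G = -70 - 85 = -155$)
$j = \frac{193}{153}$ ($j = \frac{-225 + 2 \cdot 16}{-155 + 2} = \frac{-225 + 32}{-153} = \left(-193\right) \left(- \frac{1}{153}\right) = \frac{193}{153} \approx 1.2614$)
$\left(-330 + 89\right) \left(j + \left(10 \left(-1\right) + 3\right)\right) = \left(-330 + 89\right) \left(\frac{193}{153} + \left(10 \left(-1\right) + 3\right)\right) = - 241 \left(\frac{193}{153} + \left(-10 + 3\right)\right) = - 241 \left(\frac{193}{153} - 7\right) = \left(-241\right) \left(- \frac{878}{153}\right) = \frac{211598}{153}$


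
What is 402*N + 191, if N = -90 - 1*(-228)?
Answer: 55667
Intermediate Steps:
N = 138 (N = -90 + 228 = 138)
402*N + 191 = 402*138 + 191 = 55476 + 191 = 55667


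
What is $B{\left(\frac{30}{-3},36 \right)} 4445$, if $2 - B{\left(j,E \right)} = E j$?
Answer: $1609090$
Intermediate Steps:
$B{\left(j,E \right)} = 2 - E j$
$B{\left(\frac{30}{-3},36 \right)} 4445 = \left(2 - 36 \frac{30}{-3}\right) 4445 = \left(2 - 36 \cdot 30 \left(- \frac{1}{3}\right)\right) 4445 = \left(2 - 36 \left(-10\right)\right) 4445 = \left(2 + 360\right) 4445 = 362 \cdot 4445 = 1609090$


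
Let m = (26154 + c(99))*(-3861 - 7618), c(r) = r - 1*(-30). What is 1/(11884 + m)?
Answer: -1/301690673 ≈ -3.3147e-9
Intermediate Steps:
c(r) = 30 + r (c(r) = r + 30 = 30 + r)
m = -301702557 (m = (26154 + (30 + 99))*(-3861 - 7618) = (26154 + 129)*(-11479) = 26283*(-11479) = -301702557)
1/(11884 + m) = 1/(11884 - 301702557) = 1/(-301690673) = -1/301690673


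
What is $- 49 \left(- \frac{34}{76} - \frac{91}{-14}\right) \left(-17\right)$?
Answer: $\frac{95795}{19} \approx 5041.8$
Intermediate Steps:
$- 49 \left(- \frac{34}{76} - \frac{91}{-14}\right) \left(-17\right) = - 49 \left(\left(-34\right) \frac{1}{76} - - \frac{13}{2}\right) \left(-17\right) = - 49 \left(- \frac{17}{38} + \frac{13}{2}\right) \left(-17\right) = \left(-49\right) \frac{115}{19} \left(-17\right) = \left(- \frac{5635}{19}\right) \left(-17\right) = \frac{95795}{19}$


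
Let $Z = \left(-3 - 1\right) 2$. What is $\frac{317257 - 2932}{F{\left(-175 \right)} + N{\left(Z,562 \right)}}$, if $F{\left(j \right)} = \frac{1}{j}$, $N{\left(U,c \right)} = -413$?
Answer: $- \frac{18335625}{24092} \approx -761.07$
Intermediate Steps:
$Z = -8$ ($Z = \left(-4\right) 2 = -8$)
$\frac{317257 - 2932}{F{\left(-175 \right)} + N{\left(Z,562 \right)}} = \frac{317257 - 2932}{\frac{1}{-175} - 413} = \frac{314325}{- \frac{1}{175} - 413} = \frac{314325}{- \frac{72276}{175}} = 314325 \left(- \frac{175}{72276}\right) = - \frac{18335625}{24092}$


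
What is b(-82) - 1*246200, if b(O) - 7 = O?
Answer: -246275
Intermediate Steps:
b(O) = 7 + O
b(-82) - 1*246200 = (7 - 82) - 1*246200 = -75 - 246200 = -246275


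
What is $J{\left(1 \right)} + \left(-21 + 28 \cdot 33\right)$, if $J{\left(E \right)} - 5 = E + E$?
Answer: $910$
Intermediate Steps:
$J{\left(E \right)} = 5 + 2 E$ ($J{\left(E \right)} = 5 + \left(E + E\right) = 5 + 2 E$)
$J{\left(1 \right)} + \left(-21 + 28 \cdot 33\right) = \left(5 + 2 \cdot 1\right) + \left(-21 + 28 \cdot 33\right) = \left(5 + 2\right) + \left(-21 + 924\right) = 7 + 903 = 910$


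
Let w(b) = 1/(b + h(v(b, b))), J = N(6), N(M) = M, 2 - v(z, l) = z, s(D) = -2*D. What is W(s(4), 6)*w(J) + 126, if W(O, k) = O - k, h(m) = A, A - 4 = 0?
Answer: 623/5 ≈ 124.60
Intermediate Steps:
A = 4 (A = 4 + 0 = 4)
v(z, l) = 2 - z
h(m) = 4
J = 6
w(b) = 1/(4 + b) (w(b) = 1/(b + 4) = 1/(4 + b))
W(s(4), 6)*w(J) + 126 = (-2*4 - 1*6)/(4 + 6) + 126 = (-8 - 6)/10 + 126 = -14*⅒ + 126 = -7/5 + 126 = 623/5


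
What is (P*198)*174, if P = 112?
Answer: 3858624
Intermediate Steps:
(P*198)*174 = (112*198)*174 = 22176*174 = 3858624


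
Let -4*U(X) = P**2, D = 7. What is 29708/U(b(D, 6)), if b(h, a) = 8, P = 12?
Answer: -7427/9 ≈ -825.22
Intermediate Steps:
U(X) = -36 (U(X) = -1/4*12**2 = -1/4*144 = -36)
29708/U(b(D, 6)) = 29708/(-36) = 29708*(-1/36) = -7427/9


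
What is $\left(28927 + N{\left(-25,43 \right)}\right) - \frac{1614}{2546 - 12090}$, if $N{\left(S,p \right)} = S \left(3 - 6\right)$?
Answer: $\frac{138398351}{4772} \approx 29002.0$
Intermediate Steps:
$N{\left(S,p \right)} = - 3 S$ ($N{\left(S,p \right)} = S \left(-3\right) = - 3 S$)
$\left(28927 + N{\left(-25,43 \right)}\right) - \frac{1614}{2546 - 12090} = \left(28927 - -75\right) - \frac{1614}{2546 - 12090} = \left(28927 + 75\right) - \frac{1614}{-9544} = 29002 - - \frac{807}{4772} = 29002 + \frac{807}{4772} = \frac{138398351}{4772}$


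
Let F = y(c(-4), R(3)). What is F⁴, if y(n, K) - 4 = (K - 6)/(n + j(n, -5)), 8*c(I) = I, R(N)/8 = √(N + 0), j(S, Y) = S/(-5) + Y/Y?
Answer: 3608464/9 - 546560*√3/3 ≈ 85384.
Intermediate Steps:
j(S, Y) = 1 - S/5 (j(S, Y) = S*(-⅕) + 1 = -S/5 + 1 = 1 - S/5)
R(N) = 8*√N (R(N) = 8*√(N + 0) = 8*√N)
c(I) = I/8
y(n, K) = 4 + (-6 + K)/(1 + 4*n/5) (y(n, K) = 4 + (K - 6)/(n + (1 - n/5)) = 4 + (-6 + K)/(1 + 4*n/5))
F = -6 + 40*√3/3 (F = (-10 + 5*(8*√3) + 16*((⅛)*(-4)))/(5 + 4*((⅛)*(-4))) = (-10 + 40*√3 + 16*(-½))/(5 + 4*(-½)) = (-10 + 40*√3 - 8)/(5 - 2) = (-18 + 40*√3)/3 = -6 + 40*√3/3 ≈ 17.094)
F⁴ = (-6 + 40*√3/3)⁴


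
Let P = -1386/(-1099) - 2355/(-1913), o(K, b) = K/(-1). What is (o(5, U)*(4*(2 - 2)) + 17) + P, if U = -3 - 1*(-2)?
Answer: 5854306/300341 ≈ 19.492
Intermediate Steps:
U = -1 (U = -3 + 2 = -1)
o(K, b) = -K (o(K, b) = K*(-1) = -K)
P = 748509/300341 (P = -1386*(-1/1099) - 2355*(-1/1913) = 198/157 + 2355/1913 = 748509/300341 ≈ 2.4922)
(o(5, U)*(4*(2 - 2)) + 17) + P = ((-1*5)*(4*(2 - 2)) + 17) + 748509/300341 = (-20*0 + 17) + 748509/300341 = (-5*0 + 17) + 748509/300341 = (0 + 17) + 748509/300341 = 17 + 748509/300341 = 5854306/300341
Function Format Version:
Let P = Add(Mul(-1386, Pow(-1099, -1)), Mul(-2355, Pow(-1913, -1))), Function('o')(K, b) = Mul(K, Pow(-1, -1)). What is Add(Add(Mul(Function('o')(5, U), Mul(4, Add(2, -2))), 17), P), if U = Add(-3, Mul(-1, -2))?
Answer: Rational(5854306, 300341) ≈ 19.492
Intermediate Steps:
U = -1 (U = Add(-3, 2) = -1)
Function('o')(K, b) = Mul(-1, K) (Function('o')(K, b) = Mul(K, -1) = Mul(-1, K))
P = Rational(748509, 300341) (P = Add(Mul(-1386, Rational(-1, 1099)), Mul(-2355, Rational(-1, 1913))) = Add(Rational(198, 157), Rational(2355, 1913)) = Rational(748509, 300341) ≈ 2.4922)
Add(Add(Mul(Function('o')(5, U), Mul(4, Add(2, -2))), 17), P) = Add(Add(Mul(Mul(-1, 5), Mul(4, Add(2, -2))), 17), Rational(748509, 300341)) = Add(Add(Mul(-5, Mul(4, 0)), 17), Rational(748509, 300341)) = Add(Add(Mul(-5, 0), 17), Rational(748509, 300341)) = Add(Add(0, 17), Rational(748509, 300341)) = Add(17, Rational(748509, 300341)) = Rational(5854306, 300341)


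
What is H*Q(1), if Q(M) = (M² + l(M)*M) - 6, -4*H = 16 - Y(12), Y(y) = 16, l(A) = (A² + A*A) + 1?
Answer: 0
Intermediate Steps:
l(A) = 1 + 2*A² (l(A) = (A² + A²) + 1 = 2*A² + 1 = 1 + 2*A²)
H = 0 (H = -(16 - 1*16)/4 = -(16 - 16)/4 = -¼*0 = 0)
Q(M) = -6 + M² + M*(1 + 2*M²) (Q(M) = (M² + (1 + 2*M²)*M) - 6 = (M² + M*(1 + 2*M²)) - 6 = -6 + M² + M*(1 + 2*M²))
H*Q(1) = 0*(-6 + 1 + 1² + 2*1³) = 0*(-6 + 1 + 1 + 2*1) = 0*(-6 + 1 + 1 + 2) = 0*(-2) = 0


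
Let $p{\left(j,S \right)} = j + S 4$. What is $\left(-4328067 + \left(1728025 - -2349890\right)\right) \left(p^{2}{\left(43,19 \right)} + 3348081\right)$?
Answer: $-841071560784$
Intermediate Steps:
$p{\left(j,S \right)} = j + 4 S$
$\left(-4328067 + \left(1728025 - -2349890\right)\right) \left(p^{2}{\left(43,19 \right)} + 3348081\right) = \left(-4328067 + \left(1728025 - -2349890\right)\right) \left(\left(43 + 4 \cdot 19\right)^{2} + 3348081\right) = \left(-4328067 + \left(1728025 + 2349890\right)\right) \left(\left(43 + 76\right)^{2} + 3348081\right) = \left(-4328067 + 4077915\right) \left(119^{2} + 3348081\right) = - 250152 \left(14161 + 3348081\right) = \left(-250152\right) 3362242 = -841071560784$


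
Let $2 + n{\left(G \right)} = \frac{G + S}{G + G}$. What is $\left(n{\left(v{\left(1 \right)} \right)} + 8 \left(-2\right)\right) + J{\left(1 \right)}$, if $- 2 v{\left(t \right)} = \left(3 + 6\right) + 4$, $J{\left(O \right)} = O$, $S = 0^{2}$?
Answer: $- \frac{33}{2} \approx -16.5$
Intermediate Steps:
$S = 0$
$v{\left(t \right)} = - \frac{13}{2}$ ($v{\left(t \right)} = - \frac{\left(3 + 6\right) + 4}{2} = - \frac{9 + 4}{2} = \left(- \frac{1}{2}\right) 13 = - \frac{13}{2}$)
$n{\left(G \right)} = - \frac{3}{2}$ ($n{\left(G \right)} = -2 + \frac{G + 0}{G + G} = -2 + \frac{G}{2 G} = -2 + G \frac{1}{2 G} = -2 + \frac{1}{2} = - \frac{3}{2}$)
$\left(n{\left(v{\left(1 \right)} \right)} + 8 \left(-2\right)\right) + J{\left(1 \right)} = \left(- \frac{3}{2} + 8 \left(-2\right)\right) + 1 = \left(- \frac{3}{2} - 16\right) + 1 = - \frac{35}{2} + 1 = - \frac{33}{2}$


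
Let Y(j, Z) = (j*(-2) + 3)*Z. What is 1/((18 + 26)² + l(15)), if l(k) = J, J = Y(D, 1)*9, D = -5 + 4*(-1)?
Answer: 1/2125 ≈ 0.00047059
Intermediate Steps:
D = -9 (D = -5 - 4 = -9)
Y(j, Z) = Z*(3 - 2*j) (Y(j, Z) = (-2*j + 3)*Z = (3 - 2*j)*Z = Z*(3 - 2*j))
J = 189 (J = (1*(3 - 2*(-9)))*9 = (1*(3 + 18))*9 = (1*21)*9 = 21*9 = 189)
l(k) = 189
1/((18 + 26)² + l(15)) = 1/((18 + 26)² + 189) = 1/(44² + 189) = 1/(1936 + 189) = 1/2125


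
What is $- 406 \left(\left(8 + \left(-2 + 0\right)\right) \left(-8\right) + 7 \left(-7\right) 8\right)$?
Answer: $178640$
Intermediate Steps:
$- 406 \left(\left(8 + \left(-2 + 0\right)\right) \left(-8\right) + 7 \left(-7\right) 8\right) = - 406 \left(\left(8 - 2\right) \left(-8\right) - 392\right) = - 406 \left(6 \left(-8\right) - 392\right) = - 406 \left(-48 - 392\right) = \left(-406\right) \left(-440\right) = 178640$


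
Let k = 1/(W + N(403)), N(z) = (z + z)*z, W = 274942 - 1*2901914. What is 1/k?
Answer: -2302154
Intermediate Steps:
W = -2626972 (W = 274942 - 2901914 = -2626972)
N(z) = 2*z² (N(z) = (2*z)*z = 2*z²)
k = -1/2302154 (k = 1/(-2626972 + 2*403²) = 1/(-2626972 + 2*162409) = 1/(-2626972 + 324818) = 1/(-2302154) = -1/2302154 ≈ -4.3438e-7)
1/k = 1/(-1/2302154) = -2302154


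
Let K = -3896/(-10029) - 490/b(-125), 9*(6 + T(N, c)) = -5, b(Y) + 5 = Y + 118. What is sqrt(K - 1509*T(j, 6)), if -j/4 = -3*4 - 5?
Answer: 41*sqrt(2377454682)/20058 ≈ 99.667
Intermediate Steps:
j = 68 (j = -4*(-3*4 - 5) = -4*(-12 - 5) = -4*(-17) = 68)
b(Y) = 113 + Y (b(Y) = -5 + (Y + 118) = -5 + (118 + Y) = 113 + Y)
T(N, c) = -59/9 (T(N, c) = -6 + (1/9)*(-5) = -6 - 5/9 = -59/9)
K = 275609/6686 (K = -3896/(-10029) - 490/(113 - 125) = -3896*(-1/10029) - 490/(-12) = 3896/10029 - 490*(-1/12) = 3896/10029 + 245/6 = 275609/6686 ≈ 41.222)
sqrt(K - 1509*T(j, 6)) = sqrt(275609/6686 - 1509*(-59/9)) = sqrt(275609/6686 + 29677/3) = sqrt(199247249/20058) = 41*sqrt(2377454682)/20058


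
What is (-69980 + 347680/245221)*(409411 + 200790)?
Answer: -255394685921900/5981 ≈ -4.2701e+10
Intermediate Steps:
(-69980 + 347680/245221)*(409411 + 200790) = (-69980 + 347680*(1/245221))*610201 = (-69980 + 8480/5981)*610201 = -418541900/5981*610201 = -255394685921900/5981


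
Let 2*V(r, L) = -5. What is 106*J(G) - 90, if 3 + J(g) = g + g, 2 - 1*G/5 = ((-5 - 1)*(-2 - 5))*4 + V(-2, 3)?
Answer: -173718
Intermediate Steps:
V(r, L) = -5/2 (V(r, L) = (½)*(-5) = -5/2)
G = -1635/2 (G = 10 - 5*(((-5 - 1)*(-2 - 5))*4 - 5/2) = 10 - 5*(-6*(-7)*4 - 5/2) = 10 - 5*(42*4 - 5/2) = 10 - 5*(168 - 5/2) = 10 - 5*331/2 = 10 - 1655/2 = -1635/2 ≈ -817.50)
J(g) = -3 + 2*g (J(g) = -3 + (g + g) = -3 + 2*g)
106*J(G) - 90 = 106*(-3 + 2*(-1635/2)) - 90 = 106*(-3 - 1635) - 90 = 106*(-1638) - 90 = -173628 - 90 = -173718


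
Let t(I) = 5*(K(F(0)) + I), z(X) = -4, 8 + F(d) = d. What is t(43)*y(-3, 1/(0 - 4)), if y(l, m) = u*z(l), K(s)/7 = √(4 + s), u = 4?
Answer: -3440 - 1120*I ≈ -3440.0 - 1120.0*I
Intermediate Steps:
F(d) = -8 + d
K(s) = 7*√(4 + s)
t(I) = 5*I + 70*I (t(I) = 5*(7*√(4 + (-8 + 0)) + I) = 5*(7*√(4 - 8) + I) = 5*(7*√(-4) + I) = 5*(7*(2*I) + I) = 5*(14*I + I) = 5*(I + 14*I) = 5*I + 70*I)
y(l, m) = -16 (y(l, m) = 4*(-4) = -16)
t(43)*y(-3, 1/(0 - 4)) = (5*43 + 70*I)*(-16) = (215 + 70*I)*(-16) = -3440 - 1120*I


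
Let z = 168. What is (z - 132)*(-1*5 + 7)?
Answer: 72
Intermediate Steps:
(z - 132)*(-1*5 + 7) = (168 - 132)*(-1*5 + 7) = 36*(-5 + 7) = 36*2 = 72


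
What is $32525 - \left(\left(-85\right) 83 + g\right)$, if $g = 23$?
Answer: $39557$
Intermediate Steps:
$32525 - \left(\left(-85\right) 83 + g\right) = 32525 - \left(\left(-85\right) 83 + 23\right) = 32525 - \left(-7055 + 23\right) = 32525 - -7032 = 32525 + 7032 = 39557$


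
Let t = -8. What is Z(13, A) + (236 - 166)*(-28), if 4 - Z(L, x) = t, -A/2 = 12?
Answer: -1948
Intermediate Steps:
A = -24 (A = -2*12 = -24)
Z(L, x) = 12 (Z(L, x) = 4 - 1*(-8) = 4 + 8 = 12)
Z(13, A) + (236 - 166)*(-28) = 12 + (236 - 166)*(-28) = 12 + 70*(-28) = 12 - 1960 = -1948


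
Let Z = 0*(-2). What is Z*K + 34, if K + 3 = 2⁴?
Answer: 34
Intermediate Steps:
Z = 0
K = 13 (K = -3 + 2⁴ = -3 + 16 = 13)
Z*K + 34 = 0*13 + 34 = 0 + 34 = 34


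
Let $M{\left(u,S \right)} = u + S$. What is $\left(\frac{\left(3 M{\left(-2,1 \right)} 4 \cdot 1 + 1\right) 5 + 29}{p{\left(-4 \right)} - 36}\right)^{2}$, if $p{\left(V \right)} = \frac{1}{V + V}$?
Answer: $\frac{43264}{83521} \approx 0.518$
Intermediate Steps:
$M{\left(u,S \right)} = S + u$
$p{\left(V \right)} = \frac{1}{2 V}$
$\left(\frac{\left(3 M{\left(-2,1 \right)} 4 \cdot 1 + 1\right) 5 + 29}{p{\left(-4 \right)} - 36}\right)^{2} = \left(\frac{\left(3 \left(1 - 2\right) 4 \cdot 1 + 1\right) 5 + 29}{\frac{1}{2 \left(-4\right)} - 36}\right)^{2} = \left(\frac{\left(3 \left(-1\right) 4 \cdot 1 + 1\right) 5 + 29}{\frac{1}{2} \left(- \frac{1}{4}\right) - 36}\right)^{2} = \left(\frac{\left(3 \left(\left(-4\right) 1\right) + 1\right) 5 + 29}{- \frac{1}{8} - 36}\right)^{2} = \left(\frac{\left(3 \left(-4\right) + 1\right) 5 + 29}{- \frac{289}{8}}\right)^{2} = \left(\left(\left(-12 + 1\right) 5 + 29\right) \left(- \frac{8}{289}\right)\right)^{2} = \left(\left(\left(-11\right) 5 + 29\right) \left(- \frac{8}{289}\right)\right)^{2} = \left(\left(-55 + 29\right) \left(- \frac{8}{289}\right)\right)^{2} = \left(\left(-26\right) \left(- \frac{8}{289}\right)\right)^{2} = \left(\frac{208}{289}\right)^{2} = \frac{43264}{83521}$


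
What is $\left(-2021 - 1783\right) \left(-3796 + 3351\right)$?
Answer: $1692780$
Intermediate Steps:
$\left(-2021 - 1783\right) \left(-3796 + 3351\right) = \left(-3804\right) \left(-445\right) = 1692780$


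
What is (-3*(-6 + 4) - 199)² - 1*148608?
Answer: -111359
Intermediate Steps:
(-3*(-6 + 4) - 199)² - 1*148608 = (-3*(-2) - 199)² - 148608 = (6 - 199)² - 148608 = (-193)² - 148608 = 37249 - 148608 = -111359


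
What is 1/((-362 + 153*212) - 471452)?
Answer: -1/439378 ≈ -2.2759e-6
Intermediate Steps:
1/((-362 + 153*212) - 471452) = 1/((-362 + 32436) - 471452) = 1/(32074 - 471452) = 1/(-439378) = -1/439378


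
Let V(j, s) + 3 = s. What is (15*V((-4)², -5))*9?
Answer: -1080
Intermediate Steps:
V(j, s) = -3 + s
(15*V((-4)², -5))*9 = (15*(-3 - 5))*9 = (15*(-8))*9 = -120*9 = -1080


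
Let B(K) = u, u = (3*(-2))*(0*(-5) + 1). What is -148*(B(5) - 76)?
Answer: 12136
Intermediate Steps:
u = -6 (u = -6*(0 + 1) = -6*1 = -6)
B(K) = -6
-148*(B(5) - 76) = -148*(-6 - 76) = -148*(-82) = 12136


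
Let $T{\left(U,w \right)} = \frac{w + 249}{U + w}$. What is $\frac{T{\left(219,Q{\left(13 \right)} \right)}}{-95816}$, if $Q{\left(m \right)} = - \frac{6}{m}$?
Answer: $- \frac{1077}{90737752} \approx -1.1869 \cdot 10^{-5}$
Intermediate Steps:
$T{\left(U,w \right)} = \frac{249 + w}{U + w}$
$\frac{T{\left(219,Q{\left(13 \right)} \right)}}{-95816} = \frac{\frac{1}{219 - \frac{6}{13}} \left(249 - \frac{6}{13}\right)}{-95816} = \frac{249 - \frac{6}{13}}{219 - \frac{6}{13}} \left(- \frac{1}{95816}\right) = \frac{1}{\frac{2841}{13}} \cdot \frac{3231}{13} \left(- \frac{1}{95816}\right) = \frac{13}{2841} \cdot \frac{3231}{13} \left(- \frac{1}{95816}\right) = \frac{1077}{947} \left(- \frac{1}{95816}\right) = - \frac{1077}{90737752}$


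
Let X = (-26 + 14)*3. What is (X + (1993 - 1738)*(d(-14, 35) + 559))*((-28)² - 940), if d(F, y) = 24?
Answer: -23186124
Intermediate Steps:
X = -36 (X = -12*3 = -36)
(X + (1993 - 1738)*(d(-14, 35) + 559))*((-28)² - 940) = (-36 + (1993 - 1738)*(24 + 559))*((-28)² - 940) = (-36 + 255*583)*(784 - 940) = (-36 + 148665)*(-156) = 148629*(-156) = -23186124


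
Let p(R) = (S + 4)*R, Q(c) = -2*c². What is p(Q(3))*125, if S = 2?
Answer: -13500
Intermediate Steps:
p(R) = 6*R (p(R) = (2 + 4)*R = 6*R)
p(Q(3))*125 = (6*(-2*3²))*125 = (6*(-2*9))*125 = (6*(-18))*125 = -108*125 = -13500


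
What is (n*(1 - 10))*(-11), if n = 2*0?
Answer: 0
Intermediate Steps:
n = 0
(n*(1 - 10))*(-11) = (0*(1 - 10))*(-11) = (0*(-9))*(-11) = 0*(-11) = 0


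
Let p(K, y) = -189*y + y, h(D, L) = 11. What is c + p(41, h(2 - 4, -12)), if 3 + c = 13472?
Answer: 11401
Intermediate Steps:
c = 13469 (c = -3 + 13472 = 13469)
p(K, y) = -188*y
c + p(41, h(2 - 4, -12)) = 13469 - 188*11 = 13469 - 2068 = 11401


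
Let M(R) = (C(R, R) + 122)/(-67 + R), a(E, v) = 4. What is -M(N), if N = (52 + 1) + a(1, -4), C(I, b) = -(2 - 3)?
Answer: 123/10 ≈ 12.300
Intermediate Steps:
C(I, b) = 1 (C(I, b) = -1*(-1) = 1)
N = 57 (N = (52 + 1) + 4 = 53 + 4 = 57)
M(R) = 123/(-67 + R) (M(R) = (1 + 122)/(-67 + R) = 123/(-67 + R))
-M(N) = -123/(-67 + 57) = -123/(-10) = -123*(-1)/10 = -1*(-123/10) = 123/10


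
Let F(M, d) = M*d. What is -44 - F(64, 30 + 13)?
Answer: -2796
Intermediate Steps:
-44 - F(64, 30 + 13) = -44 - 64*(30 + 13) = -44 - 64*43 = -44 - 1*2752 = -44 - 2752 = -2796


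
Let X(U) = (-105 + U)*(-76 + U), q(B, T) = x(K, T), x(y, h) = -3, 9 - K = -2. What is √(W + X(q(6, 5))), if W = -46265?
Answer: I*√37733 ≈ 194.25*I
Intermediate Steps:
K = 11 (K = 9 - 1*(-2) = 9 + 2 = 11)
q(B, T) = -3
√(W + X(q(6, 5))) = √(-46265 + (7980 + (-3)² - 181*(-3))) = √(-46265 + (7980 + 9 + 543)) = √(-46265 + 8532) = √(-37733) = I*√37733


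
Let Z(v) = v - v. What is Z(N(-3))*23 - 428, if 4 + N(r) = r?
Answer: -428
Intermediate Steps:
N(r) = -4 + r
Z(v) = 0
Z(N(-3))*23 - 428 = 0*23 - 428 = 0 - 428 = -428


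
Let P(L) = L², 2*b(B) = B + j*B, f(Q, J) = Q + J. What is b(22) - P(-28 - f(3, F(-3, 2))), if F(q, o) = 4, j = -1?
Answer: -1225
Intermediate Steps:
f(Q, J) = J + Q
b(B) = 0 (b(B) = (B - B)/2 = (½)*0 = 0)
b(22) - P(-28 - f(3, F(-3, 2))) = 0 - (-28 - (4 + 3))² = 0 - (-28 - 1*7)² = 0 - (-28 - 7)² = 0 - 1*(-35)² = 0 - 1*1225 = 0 - 1225 = -1225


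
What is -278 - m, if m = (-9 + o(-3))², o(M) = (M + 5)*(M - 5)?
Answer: -903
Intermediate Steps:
o(M) = (-5 + M)*(5 + M) (o(M) = (5 + M)*(-5 + M) = (-5 + M)*(5 + M))
m = 625 (m = (-9 + (-25 + (-3)²))² = (-9 + (-25 + 9))² = (-9 - 16)² = (-25)² = 625)
-278 - m = -278 - 1*625 = -278 - 625 = -903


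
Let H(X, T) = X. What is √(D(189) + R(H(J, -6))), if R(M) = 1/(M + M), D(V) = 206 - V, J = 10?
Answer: √1705/10 ≈ 4.1292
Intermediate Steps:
R(M) = 1/(2*M)
√(D(189) + R(H(J, -6))) = √((206 - 1*189) + (½)/10) = √((206 - 189) + (½)*(⅒)) = √(17 + 1/20) = √(341/20) = √1705/10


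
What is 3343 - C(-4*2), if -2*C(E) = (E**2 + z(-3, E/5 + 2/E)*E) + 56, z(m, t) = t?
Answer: 17052/5 ≈ 3410.4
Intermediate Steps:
C(E) = -28 - E**2/2 - E*(2/E + E/5)/2 (C(E) = -((E**2 + (E/5 + 2/E)*E) + 56)/2 = -((E**2 + (2/E + E/5)*E) + 56)/2 = -((E**2 + E*(2/E + E/5)) + 56)/2 = -(56 + E**2 + E*(2/E + E/5))/2 = -28 - E**2/2 - E*(2/E + E/5)/2)
3343 - C(-4*2) = 3343 - (-29 - 3*(-4*2)**2/5) = 3343 - (-29 - 3/5*(-8)**2) = 3343 - (-29 - 3/5*64) = 3343 - (-29 - 192/5) = 3343 - 1*(-337/5) = 3343 + 337/5 = 17052/5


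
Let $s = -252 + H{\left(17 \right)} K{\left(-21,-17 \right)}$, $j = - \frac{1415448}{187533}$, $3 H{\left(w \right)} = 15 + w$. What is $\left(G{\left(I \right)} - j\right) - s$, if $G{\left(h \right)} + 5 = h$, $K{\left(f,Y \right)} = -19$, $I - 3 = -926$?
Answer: $- \frac{29116724}{62511} \approx -465.79$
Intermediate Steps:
$H{\left(w \right)} = 5 + \frac{w}{3}$ ($H{\left(w \right)} = \frac{15 + w}{3} = 5 + \frac{w}{3}$)
$I = -923$ ($I = 3 - 926 = -923$)
$G{\left(h \right)} = -5 + h$
$j = - \frac{157272}{20837}$ ($j = \left(-1415448\right) \frac{1}{187533} = - \frac{157272}{20837} \approx -7.5477$)
$s = - \frac{1364}{3}$ ($s = -252 + \left(5 + \frac{1}{3} \cdot 17\right) \left(-19\right) = -252 + \left(5 + \frac{17}{3}\right) \left(-19\right) = -252 + \frac{32}{3} \left(-19\right) = -252 - \frac{608}{3} = - \frac{1364}{3} \approx -454.67$)
$\left(G{\left(I \right)} - j\right) - s = \left(\left(-5 - 923\right) - - \frac{157272}{20837}\right) - - \frac{1364}{3} = \left(-928 + \frac{157272}{20837}\right) + \frac{1364}{3} = - \frac{19179464}{20837} + \frac{1364}{3} = - \frac{29116724}{62511}$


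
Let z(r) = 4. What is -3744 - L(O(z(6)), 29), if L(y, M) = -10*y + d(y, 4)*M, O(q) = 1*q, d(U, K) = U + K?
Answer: -3936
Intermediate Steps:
d(U, K) = K + U
O(q) = q
L(y, M) = -10*y + M*(4 + y) (L(y, M) = -10*y + (4 + y)*M = -10*y + M*(4 + y))
-3744 - L(O(z(6)), 29) = -3744 - (-10*4 + 29*(4 + 4)) = -3744 - (-40 + 29*8) = -3744 - (-40 + 232) = -3744 - 1*192 = -3744 - 192 = -3936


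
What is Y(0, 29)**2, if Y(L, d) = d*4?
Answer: 13456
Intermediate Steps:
Y(L, d) = 4*d
Y(0, 29)**2 = (4*29)**2 = 116**2 = 13456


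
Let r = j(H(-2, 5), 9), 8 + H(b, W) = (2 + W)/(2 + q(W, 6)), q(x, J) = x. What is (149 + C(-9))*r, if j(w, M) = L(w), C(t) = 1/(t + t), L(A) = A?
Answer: -18767/18 ≈ -1042.6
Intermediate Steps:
C(t) = 1/(2*t)
H(b, W) = -7 (H(b, W) = -8 + (2 + W)/(2 + W) = -8 + 1 = -7)
j(w, M) = w
r = -7
(149 + C(-9))*r = (149 + (1/2)/(-9))*(-7) = (149 + (1/2)*(-1/9))*(-7) = (149 - 1/18)*(-7) = (2681/18)*(-7) = -18767/18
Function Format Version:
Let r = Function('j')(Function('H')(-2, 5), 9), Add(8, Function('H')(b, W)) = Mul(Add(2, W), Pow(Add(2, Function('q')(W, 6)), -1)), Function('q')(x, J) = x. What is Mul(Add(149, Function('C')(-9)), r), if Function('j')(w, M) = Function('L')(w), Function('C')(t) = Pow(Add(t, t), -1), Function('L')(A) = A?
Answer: Rational(-18767, 18) ≈ -1042.6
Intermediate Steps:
Function('C')(t) = Mul(Rational(1, 2), Pow(t, -1)) (Function('C')(t) = Pow(Mul(2, t), -1) = Mul(Rational(1, 2), Pow(t, -1)))
Function('H')(b, W) = -7 (Function('H')(b, W) = Add(-8, Mul(Add(2, W), Pow(Add(2, W), -1))) = Add(-8, 1) = -7)
Function('j')(w, M) = w
r = -7
Mul(Add(149, Function('C')(-9)), r) = Mul(Add(149, Mul(Rational(1, 2), Pow(-9, -1))), -7) = Mul(Add(149, Mul(Rational(1, 2), Rational(-1, 9))), -7) = Mul(Add(149, Rational(-1, 18)), -7) = Mul(Rational(2681, 18), -7) = Rational(-18767, 18)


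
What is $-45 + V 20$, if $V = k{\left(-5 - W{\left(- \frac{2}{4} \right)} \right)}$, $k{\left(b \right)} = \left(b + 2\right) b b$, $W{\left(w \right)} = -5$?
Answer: $-45$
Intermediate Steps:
$k{\left(b \right)} = b^{2} \left(2 + b\right)$ ($k{\left(b \right)} = \left(2 + b\right) b b = b \left(2 + b\right) b = b^{2} \left(2 + b\right)$)
$V = 0$ ($V = \left(-5 - -5\right)^{2} \left(2 - 0\right) = \left(-5 + 5\right)^{2} \left(2 + \left(-5 + 5\right)\right) = 0^{2} \left(2 + 0\right) = 0 \cdot 2 = 0$)
$-45 + V 20 = -45 + 0 \cdot 20 = -45 + 0 = -45$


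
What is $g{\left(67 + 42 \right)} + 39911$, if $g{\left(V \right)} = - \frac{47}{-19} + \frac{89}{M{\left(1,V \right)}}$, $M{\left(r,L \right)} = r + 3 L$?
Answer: $\frac{248742459}{6232} \approx 39914.0$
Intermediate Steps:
$g{\left(V \right)} = \frac{47}{19} + \frac{89}{1 + 3 V}$ ($g{\left(V \right)} = - \frac{47}{-19} + \frac{89}{1 + 3 V} = \left(-47\right) \left(- \frac{1}{19}\right) + \frac{89}{1 + 3 V} = \frac{47}{19} + \frac{89}{1 + 3 V}$)
$g{\left(67 + 42 \right)} + 39911 = \frac{1738 + 141 \left(67 + 42\right)}{19 \left(1 + 3 \left(67 + 42\right)\right)} + 39911 = \frac{1738 + 141 \cdot 109}{19 \left(1 + 3 \cdot 109\right)} + 39911 = \frac{1738 + 15369}{19 \left(1 + 327\right)} + 39911 = \frac{1}{19} \cdot \frac{1}{328} \cdot 17107 + 39911 = \frac{17107}{6232} + 39911 = \frac{248742459}{6232}$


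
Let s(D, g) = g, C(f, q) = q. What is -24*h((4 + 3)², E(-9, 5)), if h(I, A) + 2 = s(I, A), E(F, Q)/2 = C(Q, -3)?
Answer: 192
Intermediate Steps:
E(F, Q) = -6 (E(F, Q) = 2*(-3) = -6)
h(I, A) = -2 + A
-24*h((4 + 3)², E(-9, 5)) = -24*(-2 - 6) = -24*(-8) = 192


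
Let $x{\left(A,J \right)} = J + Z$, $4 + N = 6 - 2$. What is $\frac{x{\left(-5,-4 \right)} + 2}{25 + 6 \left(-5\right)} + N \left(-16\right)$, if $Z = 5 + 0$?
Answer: $- \frac{3}{5} \approx -0.6$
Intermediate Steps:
$Z = 5$
$N = 0$ ($N = -4 + \left(6 - 2\right) = -4 + 4 = 0$)
$x{\left(A,J \right)} = 5 + J$ ($x{\left(A,J \right)} = J + 5 = 5 + J$)
$\frac{x{\left(-5,-4 \right)} + 2}{25 + 6 \left(-5\right)} + N \left(-16\right) = \frac{\left(5 - 4\right) + 2}{25 + 6 \left(-5\right)} + 0 \left(-16\right) = \frac{1 + 2}{25 - 30} + 0 = \frac{3}{-5} + 0 = 3 \left(- \frac{1}{5}\right) + 0 = - \frac{3}{5} + 0 = - \frac{3}{5}$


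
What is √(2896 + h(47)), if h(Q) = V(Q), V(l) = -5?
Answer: 7*√59 ≈ 53.768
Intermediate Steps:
h(Q) = -5
√(2896 + h(47)) = √(2896 - 5) = √2891 = 7*√59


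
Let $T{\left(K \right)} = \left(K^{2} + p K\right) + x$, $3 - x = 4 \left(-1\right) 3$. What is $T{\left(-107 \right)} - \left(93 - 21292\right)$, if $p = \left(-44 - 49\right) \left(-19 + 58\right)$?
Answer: $420752$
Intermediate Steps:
$x = 15$ ($x = 3 - 4 \left(-1\right) 3 = 3 - \left(-4\right) 3 = 3 - -12 = 3 + 12 = 15$)
$p = -3627$ ($p = \left(-93\right) 39 = -3627$)
$T{\left(K \right)} = 15 + K^{2} - 3627 K$ ($T{\left(K \right)} = \left(K^{2} - 3627 K\right) + 15 = 15 + K^{2} - 3627 K$)
$T{\left(-107 \right)} - \left(93 - 21292\right) = \left(15 + \left(-107\right)^{2} - -388089\right) - \left(93 - 21292\right) = \left(15 + 11449 + 388089\right) - -21199 = 399553 + 21199 = 420752$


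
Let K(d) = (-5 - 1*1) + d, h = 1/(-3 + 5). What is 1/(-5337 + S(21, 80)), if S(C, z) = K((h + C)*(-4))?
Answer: -1/5429 ≈ -0.00018420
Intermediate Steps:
h = ½ (h = 1/2 = ½ ≈ 0.50000)
K(d) = -6 + d (K(d) = (-5 - 1) + d = -6 + d)
S(C, z) = -8 - 4*C (S(C, z) = -6 + (½ + C)*(-4) = -6 + (-2 - 4*C) = -8 - 4*C)
1/(-5337 + S(21, 80)) = 1/(-5337 + (-8 - 4*21)) = 1/(-5337 + (-8 - 84)) = 1/(-5337 - 92) = 1/(-5429) = -1/5429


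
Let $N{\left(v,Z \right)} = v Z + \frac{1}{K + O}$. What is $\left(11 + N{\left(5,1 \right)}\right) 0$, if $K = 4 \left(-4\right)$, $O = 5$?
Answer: $0$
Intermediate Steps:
$K = -16$
$N{\left(v,Z \right)} = - \frac{1}{11} + Z v$ ($N{\left(v,Z \right)} = v Z + \frac{1}{-16 + 5} = Z v + \frac{1}{-11} = Z v - \frac{1}{11} = - \frac{1}{11} + Z v$)
$\left(11 + N{\left(5,1 \right)}\right) 0 = \left(11 + \left(- \frac{1}{11} + 1 \cdot 5\right)\right) 0 = \left(11 + \left(- \frac{1}{11} + 5\right)\right) 0 = \left(11 + \frac{54}{11}\right) 0 = \frac{175}{11} \cdot 0 = 0$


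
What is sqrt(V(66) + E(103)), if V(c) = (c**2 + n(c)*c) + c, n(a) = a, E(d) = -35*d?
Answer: sqrt(5173) ≈ 71.924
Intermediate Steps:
V(c) = c + 2*c**2 (V(c) = (c**2 + c*c) + c = (c**2 + c**2) + c = 2*c**2 + c = c + 2*c**2)
sqrt(V(66) + E(103)) = sqrt(66*(1 + 2*66) - 35*103) = sqrt(66*(1 + 132) - 3605) = sqrt(66*133 - 3605) = sqrt(8778 - 3605) = sqrt(5173)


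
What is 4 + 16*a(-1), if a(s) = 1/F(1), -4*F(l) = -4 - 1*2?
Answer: 44/3 ≈ 14.667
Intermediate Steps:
F(l) = 3/2 (F(l) = -(-4 - 1*2)/4 = -(-4 - 2)/4 = -¼*(-6) = 3/2)
a(s) = ⅔ (a(s) = 1/(3/2) = ⅔)
4 + 16*a(-1) = 4 + 16*(⅔) = 4 + 32/3 = 44/3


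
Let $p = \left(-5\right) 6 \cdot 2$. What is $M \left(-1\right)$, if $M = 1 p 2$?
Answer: $120$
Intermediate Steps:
$p = -60$ ($p = \left(-30\right) 2 = -60$)
$M = -120$ ($M = 1 \left(-60\right) 2 = \left(-60\right) 2 = -120$)
$M \left(-1\right) = \left(-120\right) \left(-1\right) = 120$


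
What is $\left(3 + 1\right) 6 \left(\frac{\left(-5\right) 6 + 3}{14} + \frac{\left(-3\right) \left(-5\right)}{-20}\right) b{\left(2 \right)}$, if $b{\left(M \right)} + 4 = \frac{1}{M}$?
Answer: $225$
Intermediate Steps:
$b{\left(M \right)} = -4 + \frac{1}{M}$
$\left(3 + 1\right) 6 \left(\frac{\left(-5\right) 6 + 3}{14} + \frac{\left(-3\right) \left(-5\right)}{-20}\right) b{\left(2 \right)} = \left(3 + 1\right) 6 \left(\frac{\left(-5\right) 6 + 3}{14} + \frac{\left(-3\right) \left(-5\right)}{-20}\right) \left(-4 + \frac{1}{2}\right) = 4 \cdot 6 \left(\left(-30 + 3\right) \frac{1}{14} + 15 \left(- \frac{1}{20}\right)\right) \left(-4 + \frac{1}{2}\right) = 24 \left(\left(-27\right) \frac{1}{14} - \frac{3}{4}\right) \left(- \frac{7}{2}\right) = 24 \left(- \frac{27}{14} - \frac{3}{4}\right) \left(- \frac{7}{2}\right) = 24 \left(- \frac{75}{28}\right) \left(- \frac{7}{2}\right) = \left(- \frac{450}{7}\right) \left(- \frac{7}{2}\right) = 225$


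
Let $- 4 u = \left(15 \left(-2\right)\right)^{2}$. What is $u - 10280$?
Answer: $-10505$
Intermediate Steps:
$u = -225$ ($u = - \frac{\left(15 \left(-2\right)\right)^{2}}{4} = - \frac{\left(-30\right)^{2}}{4} = \left(- \frac{1}{4}\right) 900 = -225$)
$u - 10280 = -225 - 10280 = -10505$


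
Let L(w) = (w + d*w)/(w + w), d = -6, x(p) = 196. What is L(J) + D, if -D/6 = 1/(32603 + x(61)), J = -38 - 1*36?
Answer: -54669/21866 ≈ -2.5002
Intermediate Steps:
J = -74 (J = -38 - 36 = -74)
D = -2/10933 (D = -6/(32603 + 196) = -6/32799 = -6*1/32799 = -2/10933 ≈ -0.00018293)
L(w) = -5/2 (L(w) = (w - 6*w)/(w + w) = (-5*w)/((2*w)) = (-5*w)*(1/(2*w)) = -5/2)
L(J) + D = -5/2 - 2/10933 = -54669/21866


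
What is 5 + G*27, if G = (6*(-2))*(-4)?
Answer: 1301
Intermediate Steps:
G = 48 (G = -12*(-4) = 48)
5 + G*27 = 5 + 48*27 = 5 + 1296 = 1301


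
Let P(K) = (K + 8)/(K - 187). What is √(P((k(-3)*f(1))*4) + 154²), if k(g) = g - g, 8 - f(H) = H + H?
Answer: 2*√207330827/187 ≈ 154.00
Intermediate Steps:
f(H) = 8 - 2*H (f(H) = 8 - (H + H) = 8 - 2*H)
k(g) = 0
P(K) = (8 + K)/(-187 + K)
√(P((k(-3)*f(1))*4) + 154²) = √((8 + (0*(8 - 2*1))*4)/(-187 + (0*(8 - 2*1))*4) + 154²) = √((8 + (0*(8 - 2))*4)/(-187 + (0*(8 - 2))*4) + 23716) = √((8 + (0*6)*4)/(-187 + (0*6)*4) + 23716) = √((8 + 0*4)/(-187 + 0*4) + 23716) = √((8 + 0)/(-187 + 0) + 23716) = √(8/(-187) + 23716) = √(-1/187*8 + 23716) = √(-8/187 + 23716) = √(4434884/187) = 2*√207330827/187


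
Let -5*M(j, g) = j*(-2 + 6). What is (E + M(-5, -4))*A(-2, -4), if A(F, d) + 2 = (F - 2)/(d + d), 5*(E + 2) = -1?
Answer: -27/10 ≈ -2.7000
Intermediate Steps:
E = -11/5 (E = -2 + (1/5)*(-1) = -2 - 1/5 = -11/5 ≈ -2.2000)
A(F, d) = -2 + (-2 + F)/(2*d) (A(F, d) = -2 + (F - 2)/(d + d) = -2 + (-2 + F)/((2*d)) = -2 + (-2 + F)*(1/(2*d)) = -2 + (-2 + F)/(2*d))
M(j, g) = -4*j/5 (M(j, g) = -j*(-2 + 6)/5 = -j*4/5 = -4*j/5)
(E + M(-5, -4))*A(-2, -4) = (-11/5 - 4/5*(-5))*((1/2)*(-2 - 2 - 4*(-4))/(-4)) = (-11/5 + 4)*((1/2)*(-1/4)*(-2 - 2 + 16)) = 9*((1/2)*(-1/4)*12)/5 = (9/5)*(-3/2) = -27/10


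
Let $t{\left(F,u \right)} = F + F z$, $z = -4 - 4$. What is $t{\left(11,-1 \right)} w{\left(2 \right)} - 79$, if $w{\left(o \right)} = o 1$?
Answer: $-233$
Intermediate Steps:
$z = -8$ ($z = -4 - 4 = -8$)
$w{\left(o \right)} = o$
$t{\left(F,u \right)} = - 7 F$ ($t{\left(F,u \right)} = F + F \left(-8\right) = F - 8 F = - 7 F$)
$t{\left(11,-1 \right)} w{\left(2 \right)} - 79 = \left(-7\right) 11 \cdot 2 - 79 = \left(-77\right) 2 - 79 = -154 - 79 = -233$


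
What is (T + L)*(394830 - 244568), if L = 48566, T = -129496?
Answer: -12160703660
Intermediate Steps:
(T + L)*(394830 - 244568) = (-129496 + 48566)*(394830 - 244568) = -80930*150262 = -12160703660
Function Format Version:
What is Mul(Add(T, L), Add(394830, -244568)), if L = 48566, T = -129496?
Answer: -12160703660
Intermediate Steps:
Mul(Add(T, L), Add(394830, -244568)) = Mul(Add(-129496, 48566), Add(394830, -244568)) = Mul(-80930, 150262) = -12160703660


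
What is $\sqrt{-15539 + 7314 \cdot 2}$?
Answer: $i \sqrt{911} \approx 30.183 i$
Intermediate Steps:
$\sqrt{-15539 + 7314 \cdot 2} = \sqrt{-15539 + 14628} = \sqrt{-911} = i \sqrt{911}$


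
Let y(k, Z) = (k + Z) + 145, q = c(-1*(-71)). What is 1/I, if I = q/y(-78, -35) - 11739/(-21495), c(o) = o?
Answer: 229280/633931 ≈ 0.36168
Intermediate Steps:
q = 71 (q = -1*(-71) = 71)
y(k, Z) = 145 + Z + k (y(k, Z) = (Z + k) + 145 = 145 + Z + k)
I = 633931/229280 (I = 71/(145 - 35 - 78) - 11739/(-21495) = 71/32 - 11739*(-1/21495) = 71*(1/32) + 3913/7165 = 71/32 + 3913/7165 = 633931/229280 ≈ 2.7649)
1/I = 1/(633931/229280) = 229280/633931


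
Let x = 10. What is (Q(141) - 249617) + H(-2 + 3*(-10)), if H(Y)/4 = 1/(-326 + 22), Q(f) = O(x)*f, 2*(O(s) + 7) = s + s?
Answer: -18938745/76 ≈ -2.4919e+5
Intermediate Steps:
O(s) = -7 + s (O(s) = -7 + (s + s)/2 = -7 + (2*s)/2 = -7 + s)
Q(f) = 3*f (Q(f) = (-7 + 10)*f = 3*f)
H(Y) = -1/76 (H(Y) = 4/(-326 + 22) = 4/(-304) = 4*(-1/304) = -1/76)
(Q(141) - 249617) + H(-2 + 3*(-10)) = (3*141 - 249617) - 1/76 = (423 - 249617) - 1/76 = -249194 - 1/76 = -18938745/76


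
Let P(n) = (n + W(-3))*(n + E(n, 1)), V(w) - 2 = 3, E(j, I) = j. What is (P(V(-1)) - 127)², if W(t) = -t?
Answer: 2209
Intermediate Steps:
V(w) = 5 (V(w) = 2 + 3 = 5)
P(n) = 2*n*(3 + n) (P(n) = (n - 1*(-3))*(n + n) = (n + 3)*(2*n) = (3 + n)*(2*n) = 2*n*(3 + n))
(P(V(-1)) - 127)² = (2*5*(3 + 5) - 127)² = (2*5*8 - 127)² = (80 - 127)² = (-47)² = 2209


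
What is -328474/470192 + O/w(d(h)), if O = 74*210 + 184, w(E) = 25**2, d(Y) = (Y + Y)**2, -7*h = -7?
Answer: 3594001379/146935000 ≈ 24.460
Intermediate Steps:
h = 1 (h = -1/7*(-7) = 1)
d(Y) = 4*Y**2 (d(Y) = (2*Y)**2 = 4*Y**2)
w(E) = 625
O = 15724 (O = 15540 + 184 = 15724)
-328474/470192 + O/w(d(h)) = -328474/470192 + 15724/625 = -328474*1/470192 + 15724*(1/625) = -164237/235096 + 15724/625 = 3594001379/146935000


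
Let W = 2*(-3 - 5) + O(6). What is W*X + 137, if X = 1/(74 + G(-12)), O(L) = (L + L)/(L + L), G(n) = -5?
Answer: 3146/23 ≈ 136.78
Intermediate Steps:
O(L) = 1 (O(L) = (2*L)/((2*L)) = (2*L)*(1/(2*L)) = 1)
X = 1/69 (X = 1/(74 - 5) = 1/69 ≈ 0.014493)
W = -15 (W = 2*(-3 - 5) + 1 = 2*(-8) + 1 = -16 + 1 = -15)
W*X + 137 = -15*1/69 + 137 = -5/23 + 137 = 3146/23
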